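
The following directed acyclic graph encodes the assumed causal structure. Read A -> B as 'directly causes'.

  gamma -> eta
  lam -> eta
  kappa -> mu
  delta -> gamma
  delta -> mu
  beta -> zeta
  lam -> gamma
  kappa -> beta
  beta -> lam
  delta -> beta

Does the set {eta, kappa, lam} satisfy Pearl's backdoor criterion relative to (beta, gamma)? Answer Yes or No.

Backdoor paths from beta to gamma (paths whose first edge points into beta):
  P1: beta <- delta -> gamma
  P2: beta <- kappa -> mu <- delta -> gamma
Condition 1 (no descendant of beta in the set): FAILS — eta and lam are descendants of beta.
Condition 2 (every backdoor path blocked by {eta, kappa, lam}):
  P1: open — no interior node is in the conditioning set.
  P2: blocked at fork node kappa ∈ conditioning set.
{eta, kappa, lam} does not satisfy the backdoor criterion.

No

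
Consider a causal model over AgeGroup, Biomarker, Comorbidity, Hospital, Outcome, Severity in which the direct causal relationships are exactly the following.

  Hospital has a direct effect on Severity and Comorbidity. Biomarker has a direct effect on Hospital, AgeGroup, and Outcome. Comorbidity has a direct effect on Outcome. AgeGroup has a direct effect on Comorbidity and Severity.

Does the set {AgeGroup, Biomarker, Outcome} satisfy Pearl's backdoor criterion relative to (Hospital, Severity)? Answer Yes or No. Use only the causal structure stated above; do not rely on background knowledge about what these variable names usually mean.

No

Backdoor paths from Hospital to Severity (paths whose first edge points into Hospital):
  P1: Hospital <- Biomarker -> AgeGroup -> Severity
  P2: Hospital <- Biomarker -> Outcome <- Comorbidity <- AgeGroup -> Severity
Condition 1 (no descendant of Hospital in the set): FAILS — Outcome is a descendant of Hospital.
Condition 2 (every backdoor path blocked by {AgeGroup, Biomarker, Outcome}):
  P1: blocked at fork node Biomarker ∈ conditioning set.
  P2: blocked at fork node Biomarker ∈ conditioning set.
{AgeGroup, Biomarker, Outcome} does not satisfy the backdoor criterion.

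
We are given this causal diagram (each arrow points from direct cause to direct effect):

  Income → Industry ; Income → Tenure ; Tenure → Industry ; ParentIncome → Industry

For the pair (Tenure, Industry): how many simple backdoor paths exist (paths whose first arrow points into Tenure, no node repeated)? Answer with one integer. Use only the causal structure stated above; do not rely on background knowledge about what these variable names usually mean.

A backdoor path from Tenure to Industry is any simple undirected path whose first edge points into Tenure (i.e. leaves Tenure via a parent).
Parents of Tenure: {Income}.
Enumerating:
  P1: Tenure <- Income -> Industry
That exhausts the simple backdoor paths. Count: 1.

1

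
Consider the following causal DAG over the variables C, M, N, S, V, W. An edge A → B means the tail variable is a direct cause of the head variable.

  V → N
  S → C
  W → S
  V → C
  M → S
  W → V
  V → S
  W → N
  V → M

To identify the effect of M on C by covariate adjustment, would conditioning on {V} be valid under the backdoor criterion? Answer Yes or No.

Yes

Backdoor paths from M to C (paths whose first edge points into M):
  P1: M <- V <- W -> S -> C
  P2: M <- V -> S -> C
  P3: M <- V -> N <- W -> S -> C
  P4: M <- V -> C
Condition 1 (no descendant of M in the set): holds — descendants of M are {C, S}; none are in {V}.
Condition 2 (every backdoor path blocked by {V}):
  P1: blocked at chain node V ∈ conditioning set.
  P2: blocked at fork node V ∈ conditioning set.
  P3: blocked at fork node V ∈ conditioning set.
  P4: blocked at fork node V ∈ conditioning set.
{V} satisfies the backdoor criterion.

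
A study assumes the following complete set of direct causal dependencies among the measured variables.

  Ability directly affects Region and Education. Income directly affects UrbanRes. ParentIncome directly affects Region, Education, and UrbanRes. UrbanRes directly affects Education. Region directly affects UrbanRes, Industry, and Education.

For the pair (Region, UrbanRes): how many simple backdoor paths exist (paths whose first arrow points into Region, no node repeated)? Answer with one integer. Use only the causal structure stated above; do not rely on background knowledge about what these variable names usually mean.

A backdoor path from Region to UrbanRes is any simple undirected path whose first edge points into Region (i.e. leaves Region via a parent).
Parents of Region: {Ability, ParentIncome}.
Enumerating:
  P1: Region <- ParentIncome -> UrbanRes
  P2: Region <- ParentIncome -> Education <- UrbanRes
  P3: Region <- Ability -> Education <- ParentIncome -> UrbanRes
  P4: Region <- Ability -> Education <- UrbanRes
That exhausts the simple backdoor paths. Count: 4.

4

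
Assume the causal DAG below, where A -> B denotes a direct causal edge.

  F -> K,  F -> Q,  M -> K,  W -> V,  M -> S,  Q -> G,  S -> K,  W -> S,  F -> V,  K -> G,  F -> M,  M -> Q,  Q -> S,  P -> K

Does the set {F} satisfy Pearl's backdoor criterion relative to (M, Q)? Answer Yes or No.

Yes

Backdoor paths from M to Q (paths whose first edge points into M):
  P1: M <- F -> V <- W -> S <- Q
  P2: M <- F -> V <- W -> S -> K -> G <- Q
  P3: M <- F -> Q
  P4: M <- F -> K <- S <- Q
  P5: M <- F -> K -> G <- Q
Condition 1 (no descendant of M in the set): holds — descendants of M are {G, K, Q, S}; none are in {F}.
Condition 2 (every backdoor path blocked by {F}):
  P1: blocked at fork node F ∈ conditioning set.
  P2: blocked at fork node F ∈ conditioning set.
  P3: blocked at fork node F ∈ conditioning set.
  P4: blocked at fork node F ∈ conditioning set.
  P5: blocked at fork node F ∈ conditioning set.
{F} satisfies the backdoor criterion.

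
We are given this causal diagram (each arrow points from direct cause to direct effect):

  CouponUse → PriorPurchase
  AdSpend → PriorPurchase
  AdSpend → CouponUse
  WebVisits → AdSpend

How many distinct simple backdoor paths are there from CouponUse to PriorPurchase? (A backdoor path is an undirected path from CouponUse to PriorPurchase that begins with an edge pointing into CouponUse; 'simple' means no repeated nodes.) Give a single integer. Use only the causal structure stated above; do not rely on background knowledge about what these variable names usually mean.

A backdoor path from CouponUse to PriorPurchase is any simple undirected path whose first edge points into CouponUse (i.e. leaves CouponUse via a parent).
Parents of CouponUse: {AdSpend}.
Enumerating:
  P1: CouponUse <- AdSpend -> PriorPurchase
That exhausts the simple backdoor paths. Count: 1.

1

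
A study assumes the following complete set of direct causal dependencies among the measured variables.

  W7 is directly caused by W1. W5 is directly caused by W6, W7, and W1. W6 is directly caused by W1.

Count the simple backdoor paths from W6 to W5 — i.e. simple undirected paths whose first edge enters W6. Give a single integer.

2

A backdoor path from W6 to W5 is any simple undirected path whose first edge points into W6 (i.e. leaves W6 via a parent).
Parents of W6: {W1}.
Enumerating:
  P1: W6 <- W1 -> W7 -> W5
  P2: W6 <- W1 -> W5
That exhausts the simple backdoor paths. Count: 2.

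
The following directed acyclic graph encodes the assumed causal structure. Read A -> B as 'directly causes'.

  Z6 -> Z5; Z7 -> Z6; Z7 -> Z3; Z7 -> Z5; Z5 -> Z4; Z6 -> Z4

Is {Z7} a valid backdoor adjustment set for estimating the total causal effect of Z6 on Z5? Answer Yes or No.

Yes

Backdoor paths from Z6 to Z5 (paths whose first edge points into Z6):
  P1: Z6 <- Z7 -> Z5
Condition 1 (no descendant of Z6 in the set): holds — descendants of Z6 are {Z4, Z5}; none are in {Z7}.
Condition 2 (every backdoor path blocked by {Z7}):
  P1: blocked at fork node Z7 ∈ conditioning set.
{Z7} satisfies the backdoor criterion.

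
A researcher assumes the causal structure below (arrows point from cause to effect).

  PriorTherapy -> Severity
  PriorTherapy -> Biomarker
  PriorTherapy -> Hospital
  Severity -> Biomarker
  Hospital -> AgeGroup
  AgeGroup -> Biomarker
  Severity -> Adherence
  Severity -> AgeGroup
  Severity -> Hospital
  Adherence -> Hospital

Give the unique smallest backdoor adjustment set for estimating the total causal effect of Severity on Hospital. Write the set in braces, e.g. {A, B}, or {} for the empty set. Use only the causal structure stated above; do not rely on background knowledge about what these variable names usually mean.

Variables eligible for adjustment (non-descendants of Severity, excluding Severity and Hospital): {PriorTherapy}.
Backdoor paths from Severity to Hospital:
  P1: Severity <- PriorTherapy -> Hospital
  P2: Severity <- PriorTherapy -> Biomarker <- AgeGroup <- Hospital
The empty set is not sufficient: P1 (Severity <- PriorTherapy -> Hospital) has no collider blocking it and no conditioned non-collider, so it is open.
Try {PriorTherapy}:
  P1: blocked at fork node PriorTherapy ∈ conditioning set.
  P2: blocked at fork node PriorTherapy ∈ conditioning set.
{PriorTherapy} contains no descendant of Severity and blocks every backdoor path.
{PriorTherapy} is the unique smallest valid adjustment set.

{PriorTherapy}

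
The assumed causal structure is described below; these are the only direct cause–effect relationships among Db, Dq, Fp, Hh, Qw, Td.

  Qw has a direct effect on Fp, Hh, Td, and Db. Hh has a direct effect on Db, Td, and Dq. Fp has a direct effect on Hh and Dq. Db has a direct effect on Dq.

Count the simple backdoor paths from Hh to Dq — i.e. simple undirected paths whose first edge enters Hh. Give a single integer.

A backdoor path from Hh to Dq is any simple undirected path whose first edge points into Hh (i.e. leaves Hh via a parent).
Parents of Hh: {Fp, Qw}.
Enumerating:
  P1: Hh <- Qw -> Fp -> Dq
  P2: Hh <- Qw -> Db -> Dq
  P3: Hh <- Fp <- Qw -> Db -> Dq
  P4: Hh <- Fp -> Dq
That exhausts the simple backdoor paths. Count: 4.

4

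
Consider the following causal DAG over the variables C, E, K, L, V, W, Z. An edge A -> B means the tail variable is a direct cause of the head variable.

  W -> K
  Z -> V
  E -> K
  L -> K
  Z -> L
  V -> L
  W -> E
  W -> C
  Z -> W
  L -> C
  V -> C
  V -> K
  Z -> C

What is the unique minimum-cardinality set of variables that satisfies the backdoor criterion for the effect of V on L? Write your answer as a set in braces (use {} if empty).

Variables eligible for adjustment (non-descendants of V, excluding V and L): {E, W, Z}.
Backdoor paths from V to L:
  P1: V <- Z -> W -> E -> K <- L
  P2: V <- Z -> W -> C <- L
  P3: V <- Z -> W -> K <- L
  P4: V <- Z -> L
  P5: V <- Z -> C <- W -> E -> K <- L
  P6: V <- Z -> C <- W -> K <- L
  P7: V <- Z -> C <- L
The empty set is not sufficient: P4 (V <- Z -> L) has no collider blocking it and no conditioned non-collider, so it is open.
Try {Z}:
  P1: blocked at fork node Z ∈ conditioning set.
  P2: blocked at fork node Z ∈ conditioning set.
  P3: blocked at fork node Z ∈ conditioning set.
  P4: blocked at fork node Z ∈ conditioning set.
  P5: blocked at fork node Z ∈ conditioning set.
  P6: blocked at fork node Z ∈ conditioning set.
  P7: blocked at fork node Z ∈ conditioning set.
{Z} contains no descendant of V and blocks every backdoor path.
No other singleton works — e.g. {W} leaves P4 open — so {Z} is the unique smallest valid adjustment set.

{Z}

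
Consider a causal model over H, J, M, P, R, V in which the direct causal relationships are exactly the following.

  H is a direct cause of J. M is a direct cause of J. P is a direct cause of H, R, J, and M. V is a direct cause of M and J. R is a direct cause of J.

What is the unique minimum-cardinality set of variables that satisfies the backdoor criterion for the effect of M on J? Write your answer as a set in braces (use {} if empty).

Variables eligible for adjustment (non-descendants of M, excluding M and J): {H, P, R, V}.
Backdoor paths from M to J:
  P1: M <- V -> J
  P2: M <- P -> H -> J
  P3: M <- P -> R -> J
  P4: M <- P -> J
The empty set is not sufficient: P1 (M <- V -> J) has no collider blocking it and no conditioned non-collider, so it is open.
Try {P, V}:
  P1: blocked at fork node V ∈ conditioning set.
  P2: blocked at fork node P ∈ conditioning set.
  P3: blocked at fork node P ∈ conditioning set.
  P4: blocked at fork node P ∈ conditioning set.
{P, V} contains no descendant of M and blocks every backdoor path.
Every element of {P, V} is needed (dropping P leaves P2 open; dropping V leaves P1 open), so no proper subset is valid.
Among all size-2 subsets of the eligible variables, only {P, V} blocks every backdoor path, so it is the unique smallest valid adjustment set.

{P, V}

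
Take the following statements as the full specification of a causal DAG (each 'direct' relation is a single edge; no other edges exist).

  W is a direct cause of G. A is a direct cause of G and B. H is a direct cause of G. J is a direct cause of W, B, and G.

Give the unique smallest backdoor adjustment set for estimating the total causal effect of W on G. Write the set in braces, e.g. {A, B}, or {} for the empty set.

{J}

Variables eligible for adjustment (non-descendants of W, excluding W and G): {A, B, H, J}.
Backdoor paths from W to G:
  P1: W <- J -> B <- A -> G
  P2: W <- J -> G
The empty set is not sufficient: P2 (W <- J -> G) has no collider blocking it and no conditioned non-collider, so it is open.
Try {J}:
  P1: blocked at fork node J ∈ conditioning set.
  P2: blocked at fork node J ∈ conditioning set.
{J} contains no descendant of W and blocks every backdoor path.
No other singleton works — e.g. {H} leaves P2 open — so {J} is the unique smallest valid adjustment set.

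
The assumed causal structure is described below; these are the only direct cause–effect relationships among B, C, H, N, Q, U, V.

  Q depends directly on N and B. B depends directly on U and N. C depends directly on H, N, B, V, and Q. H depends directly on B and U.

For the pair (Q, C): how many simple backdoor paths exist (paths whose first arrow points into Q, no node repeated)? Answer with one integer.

8

A backdoor path from Q to C is any simple undirected path whose first edge points into Q (i.e. leaves Q via a parent).
Parents of Q: {B, N}.
Enumerating:
  P1: Q <- N -> B <- U -> H -> C
  P2: Q <- N -> B -> H -> C
  P3: Q <- N -> B -> C
  P4: Q <- N -> C
  P5: Q <- B <- U -> H -> C
  P6: Q <- B <- N -> C
  P7: Q <- B -> H -> C
  P8: Q <- B -> C
That exhausts the simple backdoor paths. Count: 8.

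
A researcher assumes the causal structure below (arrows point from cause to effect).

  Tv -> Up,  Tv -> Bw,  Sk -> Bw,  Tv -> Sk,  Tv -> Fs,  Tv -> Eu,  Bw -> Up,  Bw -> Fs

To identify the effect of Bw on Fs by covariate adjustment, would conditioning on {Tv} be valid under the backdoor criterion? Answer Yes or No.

Yes

Backdoor paths from Bw to Fs (paths whose first edge points into Bw):
  P1: Bw <- Tv -> Fs
  P2: Bw <- Sk <- Tv -> Fs
Condition 1 (no descendant of Bw in the set): holds — descendants of Bw are {Fs, Up}; none are in {Tv}.
Condition 2 (every backdoor path blocked by {Tv}):
  P1: blocked at fork node Tv ∈ conditioning set.
  P2: blocked at fork node Tv ∈ conditioning set.
{Tv} satisfies the backdoor criterion.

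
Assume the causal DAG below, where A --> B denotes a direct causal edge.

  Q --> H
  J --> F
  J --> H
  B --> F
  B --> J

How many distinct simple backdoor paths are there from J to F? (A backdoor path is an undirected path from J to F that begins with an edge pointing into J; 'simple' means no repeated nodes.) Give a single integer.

A backdoor path from J to F is any simple undirected path whose first edge points into J (i.e. leaves J via a parent).
Parents of J: {B}.
Enumerating:
  P1: J <- B -> F
That exhausts the simple backdoor paths. Count: 1.

1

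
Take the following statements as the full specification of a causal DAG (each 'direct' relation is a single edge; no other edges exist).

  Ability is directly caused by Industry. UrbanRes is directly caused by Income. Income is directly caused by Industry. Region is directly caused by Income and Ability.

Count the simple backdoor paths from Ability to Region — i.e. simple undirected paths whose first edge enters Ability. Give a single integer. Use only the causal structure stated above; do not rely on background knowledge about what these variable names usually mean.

1

A backdoor path from Ability to Region is any simple undirected path whose first edge points into Ability (i.e. leaves Ability via a parent).
Parents of Ability: {Industry}.
Enumerating:
  P1: Ability <- Industry -> Income -> Region
That exhausts the simple backdoor paths. Count: 1.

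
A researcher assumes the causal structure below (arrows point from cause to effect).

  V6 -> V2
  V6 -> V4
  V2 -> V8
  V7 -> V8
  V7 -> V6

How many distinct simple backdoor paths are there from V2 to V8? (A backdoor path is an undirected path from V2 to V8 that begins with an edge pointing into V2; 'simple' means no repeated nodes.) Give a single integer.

1

A backdoor path from V2 to V8 is any simple undirected path whose first edge points into V2 (i.e. leaves V2 via a parent).
Parents of V2: {V6}.
Enumerating:
  P1: V2 <- V6 <- V7 -> V8
That exhausts the simple backdoor paths. Count: 1.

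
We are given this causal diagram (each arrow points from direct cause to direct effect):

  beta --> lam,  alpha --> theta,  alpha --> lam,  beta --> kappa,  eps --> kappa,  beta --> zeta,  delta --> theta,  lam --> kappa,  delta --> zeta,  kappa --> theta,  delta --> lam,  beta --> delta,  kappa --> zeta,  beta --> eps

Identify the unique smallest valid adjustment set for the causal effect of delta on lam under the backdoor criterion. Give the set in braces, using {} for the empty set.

{beta}

Variables eligible for adjustment (non-descendants of delta, excluding delta and lam): {alpha, beta, eps}.
Backdoor paths from delta to lam:
  P1: delta <- beta -> eps -> kappa <- lam
  P2: delta <- beta -> eps -> kappa -> theta <- alpha -> lam
  P3: delta <- beta -> lam
  P4: delta <- beta -> kappa <- lam
  P5: delta <- beta -> kappa -> theta <- alpha -> lam
  P6: delta <- beta -> zeta <- kappa <- lam
  P7: delta <- beta -> zeta <- kappa -> theta <- alpha -> lam
The empty set is not sufficient: P3 (delta <- beta -> lam) has no collider blocking it and no conditioned non-collider, so it is open.
Try {beta}:
  P1: blocked at fork node beta ∈ conditioning set.
  P2: blocked at fork node beta ∈ conditioning set.
  P3: blocked at fork node beta ∈ conditioning set.
  P4: blocked at fork node beta ∈ conditioning set.
  P5: blocked at fork node beta ∈ conditioning set.
  P6: blocked at fork node beta ∈ conditioning set.
  P7: blocked at fork node beta ∈ conditioning set.
{beta} contains no descendant of delta and blocks every backdoor path.
No other singleton works — e.g. {alpha} leaves P3 open — so {beta} is the unique smallest valid adjustment set.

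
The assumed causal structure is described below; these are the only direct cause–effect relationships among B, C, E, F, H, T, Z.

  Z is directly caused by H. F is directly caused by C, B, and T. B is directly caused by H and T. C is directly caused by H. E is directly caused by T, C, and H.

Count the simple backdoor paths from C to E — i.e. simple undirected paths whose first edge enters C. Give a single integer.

3

A backdoor path from C to E is any simple undirected path whose first edge points into C (i.e. leaves C via a parent).
Parents of C: {H}.
Enumerating:
  P1: C <- H -> B <- T -> E
  P2: C <- H -> B -> F <- T -> E
  P3: C <- H -> E
That exhausts the simple backdoor paths. Count: 3.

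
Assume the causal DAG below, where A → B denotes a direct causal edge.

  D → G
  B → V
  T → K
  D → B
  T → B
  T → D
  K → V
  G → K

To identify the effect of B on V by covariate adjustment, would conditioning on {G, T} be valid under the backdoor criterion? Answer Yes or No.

Yes

Backdoor paths from B to V (paths whose first edge points into B):
  P1: B <- T -> D -> G -> K -> V
  P2: B <- T -> K -> V
  P3: B <- D <- T -> K -> V
  P4: B <- D -> G -> K -> V
Condition 1 (no descendant of B in the set): holds — descendants of B are {V}; none are in {G, T}.
Condition 2 (every backdoor path blocked by {G, T}):
  P1: blocked at fork node T ∈ conditioning set.
  P2: blocked at fork node T ∈ conditioning set.
  P3: blocked at fork node T ∈ conditioning set.
  P4: blocked at chain node G ∈ conditioning set.
{G, T} satisfies the backdoor criterion.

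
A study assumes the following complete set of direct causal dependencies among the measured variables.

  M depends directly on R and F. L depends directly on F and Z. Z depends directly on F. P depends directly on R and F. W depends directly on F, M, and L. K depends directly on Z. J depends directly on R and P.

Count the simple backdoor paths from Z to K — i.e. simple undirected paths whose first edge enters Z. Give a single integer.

0

A backdoor path from Z to K is any simple undirected path whose first edge points into Z (i.e. leaves Z via a parent).
Parents of Z: {F}.
No simple path from any parent of Z reaches K without revisiting Z, so there are no backdoor paths.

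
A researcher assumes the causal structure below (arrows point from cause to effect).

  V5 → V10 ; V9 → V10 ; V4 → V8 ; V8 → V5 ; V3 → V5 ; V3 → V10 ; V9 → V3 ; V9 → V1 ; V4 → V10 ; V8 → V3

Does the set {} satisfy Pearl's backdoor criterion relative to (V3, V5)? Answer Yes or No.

No

Backdoor paths from V3 to V5 (paths whose first edge points into V3):
  P1: V3 <- V9 -> V10 <- V4 -> V8 -> V5
  P2: V3 <- V9 -> V10 <- V5
  P3: V3 <- V8 <- V4 -> V10 <- V5
  P4: V3 <- V8 -> V5
Condition 1 (no descendant of V3 in the set): holds — descendants of V3 are {V10, V5}; none are in {}.
Condition 2 (every backdoor path blocked by {}):
  P1: blocked at collider V10 (neither it nor any descendant is in the conditioning set).
  P2: blocked at collider V10 (neither it nor any descendant is in the conditioning set).
  P3: blocked at collider V10 (neither it nor any descendant is in the conditioning set).
  P4: open — no interior node is in the conditioning set.
{} does not satisfy the backdoor criterion.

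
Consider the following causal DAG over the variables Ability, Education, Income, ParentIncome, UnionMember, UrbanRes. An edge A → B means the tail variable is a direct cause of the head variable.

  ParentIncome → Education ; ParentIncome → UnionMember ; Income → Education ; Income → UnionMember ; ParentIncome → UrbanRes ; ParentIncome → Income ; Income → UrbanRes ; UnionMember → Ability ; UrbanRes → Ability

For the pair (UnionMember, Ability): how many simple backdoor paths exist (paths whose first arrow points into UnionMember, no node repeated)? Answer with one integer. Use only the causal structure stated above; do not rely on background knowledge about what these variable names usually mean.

6

A backdoor path from UnionMember to Ability is any simple undirected path whose first edge points into UnionMember (i.e. leaves UnionMember via a parent).
Parents of UnionMember: {Income, ParentIncome}.
Enumerating:
  P1: UnionMember <- ParentIncome -> Income -> UrbanRes -> Ability
  P2: UnionMember <- ParentIncome -> UrbanRes -> Ability
  P3: UnionMember <- ParentIncome -> Education <- Income -> UrbanRes -> Ability
  P4: UnionMember <- Income <- ParentIncome -> UrbanRes -> Ability
  P5: UnionMember <- Income -> UrbanRes -> Ability
  P6: UnionMember <- Income -> Education <- ParentIncome -> UrbanRes -> Ability
That exhausts the simple backdoor paths. Count: 6.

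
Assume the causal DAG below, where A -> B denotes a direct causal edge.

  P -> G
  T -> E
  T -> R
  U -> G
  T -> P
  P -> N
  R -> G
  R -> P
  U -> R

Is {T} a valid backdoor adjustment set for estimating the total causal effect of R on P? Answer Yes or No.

Yes

Backdoor paths from R to P (paths whose first edge points into R):
  P1: R <- U -> G <- P
  P2: R <- T -> P
Condition 1 (no descendant of R in the set): holds — descendants of R are {G, N, P}; none are in {T}.
Condition 2 (every backdoor path blocked by {T}):
  P1: blocked at collider G (neither it nor any descendant is in the conditioning set).
  P2: blocked at fork node T ∈ conditioning set.
{T} satisfies the backdoor criterion.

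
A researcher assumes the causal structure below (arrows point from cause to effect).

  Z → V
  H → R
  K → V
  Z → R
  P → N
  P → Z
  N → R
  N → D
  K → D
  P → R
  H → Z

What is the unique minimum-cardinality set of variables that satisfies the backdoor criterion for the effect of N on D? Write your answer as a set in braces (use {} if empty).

Variables eligible for adjustment (non-descendants of N, excluding N and D): {H, K, P, V, Z}.
Backdoor paths from N to D:
  P1: N <- P -> Z -> V <- K -> D
  P2: N <- P -> R <- H -> Z -> V <- K -> D
  P3: N <- P -> R <- Z -> V <- K -> D
Each backdoor path contains an unconditioned collider, so every path is already blocked with the empty conditioning set:
  P1: blocked at collider V (neither it nor any descendant is in the conditioning set).
  P2: blocked at collider R (neither it nor any descendant is in the conditioning set).
  P3: blocked at collider R (neither it nor any descendant is in the conditioning set).
The empty set is therefore the unique smallest valid set.

{}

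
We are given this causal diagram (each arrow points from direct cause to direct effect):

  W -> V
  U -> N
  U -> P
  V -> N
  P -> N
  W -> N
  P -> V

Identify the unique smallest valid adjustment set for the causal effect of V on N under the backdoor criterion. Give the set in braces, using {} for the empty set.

Variables eligible for adjustment (non-descendants of V, excluding V and N): {P, U, W}.
Backdoor paths from V to N:
  P1: V <- P <- U -> N
  P2: V <- P -> N
  P3: V <- W -> N
The empty set is not sufficient: P1 (V <- P <- U -> N) has no collider blocking it and no conditioned non-collider, so it is open.
Try {P, W}:
  P1: blocked at chain node P ∈ conditioning set.
  P2: blocked at fork node P ∈ conditioning set.
  P3: blocked at fork node W ∈ conditioning set.
{P, W} contains no descendant of V and blocks every backdoor path.
Every element of {P, W} is needed (dropping P leaves P1 open; dropping W leaves P3 open), so no proper subset is valid.
Among all size-2 subsets of the eligible variables, only {P, W} blocks every backdoor path, so it is the unique smallest valid adjustment set.

{P, W}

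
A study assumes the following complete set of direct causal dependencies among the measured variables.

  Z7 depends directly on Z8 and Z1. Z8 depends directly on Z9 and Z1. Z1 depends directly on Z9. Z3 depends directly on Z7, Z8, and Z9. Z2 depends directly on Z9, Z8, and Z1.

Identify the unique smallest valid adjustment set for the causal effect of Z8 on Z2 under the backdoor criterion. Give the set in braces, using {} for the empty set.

Variables eligible for adjustment (non-descendants of Z8, excluding Z8 and Z2): {Z1, Z9}.
Backdoor paths from Z8 to Z2:
  P1: Z8 <- Z9 -> Z1 -> Z2
  P2: Z8 <- Z9 -> Z3 <- Z7 <- Z1 -> Z2
  P3: Z8 <- Z9 -> Z2
  P4: Z8 <- Z1 <- Z9 -> Z2
  P5: Z8 <- Z1 -> Z7 -> Z3 <- Z9 -> Z2
  P6: Z8 <- Z1 -> Z2
The empty set is not sufficient: P1 (Z8 <- Z9 -> Z1 -> Z2) has no collider blocking it and no conditioned non-collider, so it is open.
Try {Z1, Z9}:
  P1: blocked at fork node Z9 ∈ conditioning set.
  P2: blocked at fork node Z9 ∈ conditioning set.
  P3: blocked at fork node Z9 ∈ conditioning set.
  P4: blocked at chain node Z1 ∈ conditioning set.
  P5: blocked at fork node Z1 ∈ conditioning set.
  P6: blocked at fork node Z1 ∈ conditioning set.
{Z1, Z9} contains no descendant of Z8 and blocks every backdoor path.
Every element of {Z1, Z9} is needed (dropping Z1 leaves P6 open; dropping Z9 leaves P3 open), so no proper subset is valid.
Among all size-2 subsets of the eligible variables, only {Z1, Z9} blocks every backdoor path, so it is the unique smallest valid adjustment set.

{Z1, Z9}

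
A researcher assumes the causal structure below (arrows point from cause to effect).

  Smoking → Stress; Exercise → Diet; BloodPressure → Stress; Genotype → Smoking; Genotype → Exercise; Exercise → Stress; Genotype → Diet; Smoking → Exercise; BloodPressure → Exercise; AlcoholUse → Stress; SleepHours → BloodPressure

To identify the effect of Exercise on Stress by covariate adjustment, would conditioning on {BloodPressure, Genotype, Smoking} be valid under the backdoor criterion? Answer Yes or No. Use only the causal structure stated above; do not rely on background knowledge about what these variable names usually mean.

Backdoor paths from Exercise to Stress (paths whose first edge points into Exercise):
  P1: Exercise <- Genotype -> Smoking -> Stress
  P2: Exercise <- Smoking -> Stress
  P3: Exercise <- BloodPressure -> Stress
Condition 1 (no descendant of Exercise in the set): holds — descendants of Exercise are {Diet, Stress}; none are in {BloodPressure, Genotype, Smoking}.
Condition 2 (every backdoor path blocked by {BloodPressure, Genotype, Smoking}):
  P1: blocked at fork node Genotype ∈ conditioning set.
  P2: blocked at fork node Smoking ∈ conditioning set.
  P3: blocked at fork node BloodPressure ∈ conditioning set.
{BloodPressure, Genotype, Smoking} satisfies the backdoor criterion.

Yes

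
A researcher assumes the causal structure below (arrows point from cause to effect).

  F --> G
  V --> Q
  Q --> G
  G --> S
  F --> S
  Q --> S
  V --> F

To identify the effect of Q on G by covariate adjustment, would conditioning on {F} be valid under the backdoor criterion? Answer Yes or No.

Backdoor paths from Q to G (paths whose first edge points into Q):
  P1: Q <- V -> F -> G
  P2: Q <- V -> F -> S <- G
Condition 1 (no descendant of Q in the set): holds — descendants of Q are {G, S}; none are in {F}.
Condition 2 (every backdoor path blocked by {F}):
  P1: blocked at chain node F ∈ conditioning set.
  P2: blocked at chain node F ∈ conditioning set.
{F} satisfies the backdoor criterion.

Yes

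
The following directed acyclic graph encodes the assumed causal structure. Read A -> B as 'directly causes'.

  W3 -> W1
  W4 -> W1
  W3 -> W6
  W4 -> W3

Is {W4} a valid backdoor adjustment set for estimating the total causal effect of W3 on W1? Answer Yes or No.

Backdoor paths from W3 to W1 (paths whose first edge points into W3):
  P1: W3 <- W4 -> W1
Condition 1 (no descendant of W3 in the set): holds — descendants of W3 are {W1, W6}; none are in {W4}.
Condition 2 (every backdoor path blocked by {W4}):
  P1: blocked at fork node W4 ∈ conditioning set.
{W4} satisfies the backdoor criterion.

Yes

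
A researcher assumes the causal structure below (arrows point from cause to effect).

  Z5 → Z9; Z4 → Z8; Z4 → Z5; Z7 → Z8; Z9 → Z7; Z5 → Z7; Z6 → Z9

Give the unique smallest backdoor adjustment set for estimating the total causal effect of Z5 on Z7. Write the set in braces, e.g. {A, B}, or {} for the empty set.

Variables eligible for adjustment (non-descendants of Z5, excluding Z5 and Z7): {Z4, Z6}.
Backdoor paths from Z5 to Z7:
  P1: Z5 <- Z4 -> Z8 <- Z7
Each backdoor path contains an unconditioned collider, so every path is already blocked with the empty conditioning set:
  P1: blocked at collider Z8 (neither it nor any descendant is in the conditioning set).
The empty set is therefore the unique smallest valid set.

{}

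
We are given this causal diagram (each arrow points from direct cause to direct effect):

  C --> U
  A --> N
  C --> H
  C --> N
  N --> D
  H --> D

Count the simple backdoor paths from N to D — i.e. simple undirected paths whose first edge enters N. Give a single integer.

A backdoor path from N to D is any simple undirected path whose first edge points into N (i.e. leaves N via a parent).
Parents of N: {A, C}.
Enumerating:
  P1: N <- C -> H -> D
That exhausts the simple backdoor paths. Count: 1.

1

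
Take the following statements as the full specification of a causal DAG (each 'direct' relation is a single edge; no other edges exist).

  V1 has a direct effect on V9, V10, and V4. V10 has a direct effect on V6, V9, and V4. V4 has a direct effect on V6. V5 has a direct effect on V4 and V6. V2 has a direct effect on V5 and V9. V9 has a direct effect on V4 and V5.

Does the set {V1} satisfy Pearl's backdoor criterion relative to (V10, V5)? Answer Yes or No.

Backdoor paths from V10 to V5 (paths whose first edge points into V10):
  P1: V10 <- V1 -> V9 <- V2 -> V5
  P2: V10 <- V1 -> V9 -> V5
  P3: V10 <- V1 -> V9 -> V4 <- V5
  P4: V10 <- V1 -> V9 -> V4 -> V6 <- V5
  P5: V10 <- V1 -> V4 <- V9 <- V2 -> V5
  P6: V10 <- V1 -> V4 <- V9 -> V5
  P7: V10 <- V1 -> V4 <- V5
  P8: V10 <- V1 -> V4 -> V6 <- V5
Condition 1 (no descendant of V10 in the set): holds — descendants of V10 are {V4, V5, V6, V9}; none are in {V1}.
Condition 2 (every backdoor path blocked by {V1}):
  P1: blocked at fork node V1 ∈ conditioning set.
  P2: blocked at fork node V1 ∈ conditioning set.
  P3: blocked at fork node V1 ∈ conditioning set.
  P4: blocked at fork node V1 ∈ conditioning set.
  P5: blocked at fork node V1 ∈ conditioning set.
  P6: blocked at fork node V1 ∈ conditioning set.
  P7: blocked at fork node V1 ∈ conditioning set.
  P8: blocked at fork node V1 ∈ conditioning set.
{V1} satisfies the backdoor criterion.

Yes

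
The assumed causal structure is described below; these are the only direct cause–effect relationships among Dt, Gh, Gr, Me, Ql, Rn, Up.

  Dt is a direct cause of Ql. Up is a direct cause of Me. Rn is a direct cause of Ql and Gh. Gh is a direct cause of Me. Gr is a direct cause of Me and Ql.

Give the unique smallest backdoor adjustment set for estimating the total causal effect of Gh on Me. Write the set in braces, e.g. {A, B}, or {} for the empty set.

Variables eligible for adjustment (non-descendants of Gh, excluding Gh and Me): {Dt, Gr, Ql, Rn, Up}.
Backdoor paths from Gh to Me:
  P1: Gh <- Rn -> Ql <- Gr -> Me
Each backdoor path contains an unconditioned collider, so every path is already blocked with the empty conditioning set:
  P1: blocked at collider Ql (neither it nor any descendant is in the conditioning set).
The empty set is therefore the unique smallest valid set.

{}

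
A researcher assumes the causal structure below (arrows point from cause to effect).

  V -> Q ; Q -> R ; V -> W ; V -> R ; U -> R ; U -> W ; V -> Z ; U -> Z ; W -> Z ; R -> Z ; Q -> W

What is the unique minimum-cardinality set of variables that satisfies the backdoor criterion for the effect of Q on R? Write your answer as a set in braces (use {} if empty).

{V}

Variables eligible for adjustment (non-descendants of Q, excluding Q and R): {U, V}.
Backdoor paths from Q to R:
  P1: Q <- V -> W <- U -> R
  P2: Q <- V -> W <- U -> Z <- R
  P3: Q <- V -> W -> Z <- U -> R
  P4: Q <- V -> W -> Z <- R
  P5: Q <- V -> R
  P6: Q <- V -> Z <- U -> R
  P7: Q <- V -> Z <- W <- U -> R
  P8: Q <- V -> Z <- R
The empty set is not sufficient: P5 (Q <- V -> R) has no collider blocking it and no conditioned non-collider, so it is open.
Try {V}:
  P1: blocked at fork node V ∈ conditioning set.
  P2: blocked at fork node V ∈ conditioning set.
  P3: blocked at fork node V ∈ conditioning set.
  P4: blocked at fork node V ∈ conditioning set.
  P5: blocked at fork node V ∈ conditioning set.
  P6: blocked at fork node V ∈ conditioning set.
  P7: blocked at fork node V ∈ conditioning set.
  P8: blocked at fork node V ∈ conditioning set.
{V} contains no descendant of Q and blocks every backdoor path.
No other singleton works — e.g. {U} leaves P5 open — so {V} is the unique smallest valid adjustment set.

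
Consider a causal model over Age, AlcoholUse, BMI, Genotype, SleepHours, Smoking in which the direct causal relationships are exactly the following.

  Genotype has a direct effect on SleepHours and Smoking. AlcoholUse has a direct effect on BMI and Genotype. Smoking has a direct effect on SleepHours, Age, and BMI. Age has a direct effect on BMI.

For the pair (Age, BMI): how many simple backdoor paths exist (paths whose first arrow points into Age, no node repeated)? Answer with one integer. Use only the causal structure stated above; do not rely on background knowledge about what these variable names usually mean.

3

A backdoor path from Age to BMI is any simple undirected path whose first edge points into Age (i.e. leaves Age via a parent).
Parents of Age: {Smoking}.
Enumerating:
  P1: Age <- Smoking <- Genotype <- AlcoholUse -> BMI
  P2: Age <- Smoking -> SleepHours <- Genotype <- AlcoholUse -> BMI
  P3: Age <- Smoking -> BMI
That exhausts the simple backdoor paths. Count: 3.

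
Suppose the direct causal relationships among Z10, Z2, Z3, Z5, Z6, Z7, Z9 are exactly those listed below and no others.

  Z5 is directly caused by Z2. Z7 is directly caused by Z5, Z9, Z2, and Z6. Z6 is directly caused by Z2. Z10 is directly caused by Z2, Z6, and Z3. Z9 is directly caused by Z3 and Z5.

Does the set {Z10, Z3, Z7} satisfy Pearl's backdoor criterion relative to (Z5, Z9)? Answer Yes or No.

Backdoor paths from Z5 to Z9 (paths whose first edge points into Z5):
  P1: Z5 <- Z2 -> Z6 -> Z7 <- Z9
  P2: Z5 <- Z2 -> Z6 -> Z10 <- Z3 -> Z9
  P3: Z5 <- Z2 -> Z7 <- Z6 -> Z10 <- Z3 -> Z9
  P4: Z5 <- Z2 -> Z7 <- Z9
  P5: Z5 <- Z2 -> Z10 <- Z6 -> Z7 <- Z9
  P6: Z5 <- Z2 -> Z10 <- Z3 -> Z9
Condition 1 (no descendant of Z5 in the set): FAILS — Z7 is a descendant of Z5.
Condition 2 (every backdoor path blocked by {Z10, Z3, Z7}):
  P1: open — collider(s) Z7 are conditioned on (or have a conditioned descendant) and no non-collider on the path is in the set.
  P2: blocked at fork node Z3 ∈ conditioning set.
  P3: blocked at fork node Z3 ∈ conditioning set.
  P4: open — collider(s) Z7 are conditioned on (or have a conditioned descendant) and no non-collider on the path is in the set.
  P5: open — collider(s) Z10, Z7 are conditioned on (or have a conditioned descendant) and no non-collider on the path is in the set.
  P6: blocked at fork node Z3 ∈ conditioning set.
{Z10, Z3, Z7} does not satisfy the backdoor criterion.

No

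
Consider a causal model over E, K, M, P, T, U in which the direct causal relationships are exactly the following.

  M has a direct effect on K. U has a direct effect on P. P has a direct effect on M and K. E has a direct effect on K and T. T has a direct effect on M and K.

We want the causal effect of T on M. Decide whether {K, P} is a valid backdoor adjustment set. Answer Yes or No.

Backdoor paths from T to M (paths whose first edge points into T):
  P1: T <- E -> K <- P -> M
  P2: T <- E -> K <- M
Condition 1 (no descendant of T in the set): FAILS — K is a descendant of T.
Condition 2 (every backdoor path blocked by {K, P}):
  P1: blocked at fork node P ∈ conditioning set.
  P2: open — collider(s) K are conditioned on (or have a conditioned descendant) and no non-collider on the path is in the set.
{K, P} does not satisfy the backdoor criterion.

No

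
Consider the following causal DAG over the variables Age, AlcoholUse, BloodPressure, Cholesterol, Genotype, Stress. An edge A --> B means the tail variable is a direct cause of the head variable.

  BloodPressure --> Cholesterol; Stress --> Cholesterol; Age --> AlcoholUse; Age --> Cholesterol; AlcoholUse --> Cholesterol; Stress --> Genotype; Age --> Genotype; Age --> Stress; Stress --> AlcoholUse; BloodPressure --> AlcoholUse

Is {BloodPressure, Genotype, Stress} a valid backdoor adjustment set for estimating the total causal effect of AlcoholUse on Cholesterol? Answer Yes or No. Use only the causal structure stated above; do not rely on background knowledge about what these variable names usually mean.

Backdoor paths from AlcoholUse to Cholesterol (paths whose first edge points into AlcoholUse):
  P1: AlcoholUse <- Age -> Stress -> Cholesterol
  P2: AlcoholUse <- Age -> Genotype <- Stress -> Cholesterol
  P3: AlcoholUse <- Age -> Cholesterol
  P4: AlcoholUse <- BloodPressure -> Cholesterol
  P5: AlcoholUse <- Stress <- Age -> Cholesterol
  P6: AlcoholUse <- Stress -> Genotype <- Age -> Cholesterol
  P7: AlcoholUse <- Stress -> Cholesterol
Condition 1 (no descendant of AlcoholUse in the set): holds — descendants of AlcoholUse are {Cholesterol}; none are in {BloodPressure, Genotype, Stress}.
Condition 2 (every backdoor path blocked by {BloodPressure, Genotype, Stress}):
  P1: blocked at chain node Stress ∈ conditioning set.
  P2: blocked at fork node Stress ∈ conditioning set.
  P3: open — no interior node is in the conditioning set.
  P4: blocked at fork node BloodPressure ∈ conditioning set.
  P5: blocked at chain node Stress ∈ conditioning set.
  P6: blocked at fork node Stress ∈ conditioning set.
  P7: blocked at fork node Stress ∈ conditioning set.
{BloodPressure, Genotype, Stress} does not satisfy the backdoor criterion.

No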